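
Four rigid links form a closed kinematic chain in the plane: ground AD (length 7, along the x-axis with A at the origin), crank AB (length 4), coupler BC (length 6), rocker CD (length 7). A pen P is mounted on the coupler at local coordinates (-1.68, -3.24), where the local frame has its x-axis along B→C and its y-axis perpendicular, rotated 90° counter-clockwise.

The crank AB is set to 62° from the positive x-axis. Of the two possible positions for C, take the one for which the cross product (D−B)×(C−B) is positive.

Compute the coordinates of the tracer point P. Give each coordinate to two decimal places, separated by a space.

2.38 -0.08

A=(0,0), D=(7.00,0)
B = A + 4.00·(cos62°, sin62°) = (1.8779, 3.5318)
|BD| = 6.2217
circle(B,6.00) ∩ circle(D,7.00): a=2.0661, h=5.6330
  candidates: C₊=(6.7765,6.9964) cross=35.047; C₋=(0.3812,-2.2785) cross=-35.047
  mode + wants cross > 0 → take C=(6.7765,6.9964) (cross=35.047)
ex = (C−B)/|BC| = (0.8164,0.5774); ey = (-0.5774,0.8164)
P = B + -1.68·ex + -3.24·ey = (2.3772,-0.0836)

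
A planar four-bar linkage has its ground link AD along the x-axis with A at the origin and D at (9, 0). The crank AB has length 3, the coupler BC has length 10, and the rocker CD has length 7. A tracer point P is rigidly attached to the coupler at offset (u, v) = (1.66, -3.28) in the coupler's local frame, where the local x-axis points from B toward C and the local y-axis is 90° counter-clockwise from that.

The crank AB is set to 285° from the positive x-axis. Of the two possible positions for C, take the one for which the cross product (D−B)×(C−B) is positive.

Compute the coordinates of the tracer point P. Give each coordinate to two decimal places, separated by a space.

4.45 -2.93

A=(0,0), D=(9.00,0)
B = A + 3.00·(cos285°, sin285°) = (0.7765, -2.8978)
|BD| = 8.7192
circle(B,10.00) ∩ circle(D,7.00): a=7.2842, h=6.8513
  candidates: C₊=(5.3696,5.9850) cross=59.738; C₋=(9.9236,-6.9388) cross=-59.738
  mode + wants cross > 0 → take C=(5.3696,5.9850) (cross=59.738)
ex = (C−B)/|BC| = (0.4593,0.8883); ey = (-0.8883,0.4593)
P = B + 1.66·ex + -3.28·ey = (4.4525,-2.9298)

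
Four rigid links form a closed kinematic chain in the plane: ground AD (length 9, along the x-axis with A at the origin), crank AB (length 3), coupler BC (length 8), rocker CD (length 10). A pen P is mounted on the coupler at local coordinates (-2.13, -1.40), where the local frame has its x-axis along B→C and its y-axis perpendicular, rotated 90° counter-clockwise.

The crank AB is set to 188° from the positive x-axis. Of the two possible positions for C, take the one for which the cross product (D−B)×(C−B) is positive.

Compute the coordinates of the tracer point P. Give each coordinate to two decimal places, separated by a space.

-2.92 -2.97

A=(0,0), D=(9.00,0)
B = A + 3.00·(cos188°, sin188°) = (-2.9708, -0.4175)
|BD| = 11.9781
circle(B,8.00) ∩ circle(D,10.00): a=4.4863, h=6.6237
  candidates: C₊=(1.2819,6.3585) cross=79.339; C₋=(1.7436,-6.8808) cross=-79.339
  mode + wants cross > 0 → take C=(1.2819,6.3585) (cross=79.339)
ex = (C−B)/|BC| = (0.5316,0.8470); ey = (-0.8470,0.5316)
P = B + -2.13·ex + -1.40·ey = (-2.9173,-2.9659)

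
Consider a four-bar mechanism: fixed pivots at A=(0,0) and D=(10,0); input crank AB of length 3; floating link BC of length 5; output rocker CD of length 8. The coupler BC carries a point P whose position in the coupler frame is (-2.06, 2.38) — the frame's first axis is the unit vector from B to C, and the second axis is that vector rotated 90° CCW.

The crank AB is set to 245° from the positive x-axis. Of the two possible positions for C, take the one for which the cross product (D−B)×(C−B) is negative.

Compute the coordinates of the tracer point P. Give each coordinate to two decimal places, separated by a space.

-2.33 0.24

A=(0,0), D=(10.00,0)
B = A + 3.00·(cos245°, sin245°) = (-1.2679, -2.7189)
|BD| = 11.5913
circle(B,5.00) ∩ circle(D,8.00): a=4.1133, h=2.8426
  candidates: C₊=(2.0639,1.0093) cross=32.950; C₋=(3.3975,-4.5174) cross=-32.950
  mode - wants cross < 0 → take C=(3.3975,-4.5174) (cross=-32.950)
ex = (C−B)/|BC| = (0.9331,-0.3597); ey = (0.3597,0.9331)
P = B + -2.06·ex + 2.38·ey = (-2.3339,0.2428)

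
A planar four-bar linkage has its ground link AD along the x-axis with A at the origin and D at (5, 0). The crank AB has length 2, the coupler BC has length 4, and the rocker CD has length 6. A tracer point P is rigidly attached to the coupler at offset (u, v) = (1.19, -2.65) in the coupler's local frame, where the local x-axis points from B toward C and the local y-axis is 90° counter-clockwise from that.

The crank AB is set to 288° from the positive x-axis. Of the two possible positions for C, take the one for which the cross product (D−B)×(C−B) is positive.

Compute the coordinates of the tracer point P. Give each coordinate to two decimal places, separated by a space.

A=(0,0), D=(5.00,0)
B = A + 2.00·(cos288°, sin288°) = (0.6180, -1.9021)
|BD| = 4.7770
circle(B,4.00) ∩ circle(D,6.00): a=0.2951, h=3.9891
  candidates: C₊=(-0.6996,1.8746) cross=19.056; C₋=(2.4771,-5.4438) cross=-19.056
  mode + wants cross > 0 → take C=(-0.6996,1.8746) (cross=19.056)
ex = (C−B)/|BC| = (-0.3294,0.9442); ey = (-0.9442,-0.3294)
P = B + 1.19·ex + -2.65·ey = (2.7281,0.0944)

2.73 0.09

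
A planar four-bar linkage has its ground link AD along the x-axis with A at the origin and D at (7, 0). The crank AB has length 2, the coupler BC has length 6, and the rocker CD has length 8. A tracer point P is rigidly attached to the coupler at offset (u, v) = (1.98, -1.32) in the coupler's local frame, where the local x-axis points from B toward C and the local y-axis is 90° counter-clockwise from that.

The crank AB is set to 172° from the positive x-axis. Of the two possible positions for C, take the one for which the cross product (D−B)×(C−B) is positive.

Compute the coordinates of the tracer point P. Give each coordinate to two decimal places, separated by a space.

A=(0,0), D=(7.00,0)
B = A + 2.00·(cos172°, sin172°) = (-1.9805, 0.2783)
|BD| = 8.9848
circle(B,6.00) ∩ circle(D,8.00): a=2.9342, h=5.2336
  candidates: C₊=(1.1144,5.4185) cross=47.023; C₋=(0.7902,-5.0436) cross=-47.023
  mode + wants cross > 0 → take C=(1.1144,5.4185) (cross=47.023)
ex = (C−B)/|BC| = (0.5158,0.8567); ey = (-0.8567,0.5158)
P = B + 1.98·ex + -1.32·ey = (0.1716,1.2937)

0.17 1.29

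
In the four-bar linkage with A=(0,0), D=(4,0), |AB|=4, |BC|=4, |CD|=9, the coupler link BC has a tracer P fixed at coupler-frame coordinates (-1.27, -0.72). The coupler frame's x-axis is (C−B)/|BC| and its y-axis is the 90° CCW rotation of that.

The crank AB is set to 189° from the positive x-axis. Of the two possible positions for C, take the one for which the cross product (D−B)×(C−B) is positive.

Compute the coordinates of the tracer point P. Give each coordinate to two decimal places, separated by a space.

-3.11 -1.82

A=(0,0), D=(4.00,0)
B = A + 4.00·(cos189°, sin189°) = (-3.9508, -0.6257)
|BD| = 7.9753
circle(B,4.00) ∩ circle(D,9.00): a=-0.0874, h=3.9990
  candidates: C₊=(-4.3516,3.3541) cross=31.894; C₋=(-3.7241,-4.6193) cross=-31.894
  mode + wants cross > 0 → take C=(-4.3516,3.3541) (cross=31.894)
ex = (C−B)/|BC| = (-0.1002,0.9950); ey = (-0.9950,-0.1002)
P = B + -1.27·ex + -0.72·ey = (-3.1071,-1.8172)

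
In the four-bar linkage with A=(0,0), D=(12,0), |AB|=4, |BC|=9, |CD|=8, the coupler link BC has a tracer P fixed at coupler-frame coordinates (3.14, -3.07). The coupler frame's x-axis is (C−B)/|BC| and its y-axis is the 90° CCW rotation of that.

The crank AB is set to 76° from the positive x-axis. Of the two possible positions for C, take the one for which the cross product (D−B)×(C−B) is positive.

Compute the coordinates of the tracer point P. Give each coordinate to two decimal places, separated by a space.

5.08 2.33

A=(0,0), D=(12.00,0)
B = A + 4.00·(cos76°, sin76°) = (0.9677, 3.8812)
|BD| = 11.6951
circle(B,9.00) ∩ circle(D,8.00): a=6.5744, h=6.1464
  candidates: C₊=(9.2092,7.4974) cross=71.882; C₋=(5.1297,-4.0986) cross=-71.882
  mode + wants cross > 0 → take C=(9.2092,7.4974) (cross=71.882)
ex = (C−B)/|BC| = (0.9157,0.4018); ey = (-0.4018,0.9157)
P = B + 3.14·ex + -3.07·ey = (5.0766,2.3316)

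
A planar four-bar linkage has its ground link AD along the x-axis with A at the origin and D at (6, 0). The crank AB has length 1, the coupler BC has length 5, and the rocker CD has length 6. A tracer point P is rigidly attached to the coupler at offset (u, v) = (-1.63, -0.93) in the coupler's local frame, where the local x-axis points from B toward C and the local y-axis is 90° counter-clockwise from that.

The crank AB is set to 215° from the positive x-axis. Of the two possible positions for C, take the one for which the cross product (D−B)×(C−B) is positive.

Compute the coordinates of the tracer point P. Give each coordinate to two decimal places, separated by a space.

A=(0,0), D=(6.00,0)
B = A + 1.00·(cos215°, sin215°) = (-0.8192, -0.5736)
|BD| = 6.8432
circle(B,5.00) ∩ circle(D,6.00): a=2.6179, h=4.2599
  candidates: C₊=(1.4325,3.8907) cross=29.151; C₋=(2.1466,-4.5990) cross=-29.151
  mode + wants cross > 0 → take C=(1.4325,3.8907) (cross=29.151)
ex = (C−B)/|BC| = (0.4503,0.8929); ey = (-0.8929,0.4503)
P = B + -1.63·ex + -0.93·ey = (-0.7228,-2.4477)

-0.72 -2.45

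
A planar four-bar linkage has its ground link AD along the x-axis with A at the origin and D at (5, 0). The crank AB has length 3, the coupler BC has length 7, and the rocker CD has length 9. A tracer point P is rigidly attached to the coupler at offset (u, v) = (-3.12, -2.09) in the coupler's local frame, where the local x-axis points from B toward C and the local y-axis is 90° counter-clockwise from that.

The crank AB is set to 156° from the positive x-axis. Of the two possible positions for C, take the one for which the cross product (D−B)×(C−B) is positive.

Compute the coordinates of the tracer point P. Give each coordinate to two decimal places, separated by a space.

A=(0,0), D=(5.00,0)
B = A + 3.00·(cos156°, sin156°) = (-2.7406, 1.2202)
|BD| = 7.8362
circle(B,7.00) ∩ circle(D,9.00): a=1.8763, h=6.7438
  candidates: C₊=(0.1629,7.5896) cross=52.846; C₋=(-1.9373,-5.7335) cross=-52.846
  mode + wants cross > 0 → take C=(0.1629,7.5896) (cross=52.846)
ex = (C−B)/|BC| = (0.4148,0.9099); ey = (-0.9099,0.4148)
P = B + -3.12·ex + -2.09·ey = (-2.1331,-2.4856)

-2.13 -2.49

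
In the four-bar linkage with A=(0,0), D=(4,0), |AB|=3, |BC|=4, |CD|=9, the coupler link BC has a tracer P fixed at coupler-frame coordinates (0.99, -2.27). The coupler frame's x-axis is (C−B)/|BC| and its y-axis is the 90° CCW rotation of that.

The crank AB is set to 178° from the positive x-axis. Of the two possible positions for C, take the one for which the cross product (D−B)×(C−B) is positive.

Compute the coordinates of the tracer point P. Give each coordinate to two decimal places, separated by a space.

-1.08 1.67

A=(0,0), D=(4.00,0)
B = A + 3.00·(cos178°, sin178°) = (-2.9982, 0.1047)
|BD| = 6.9990
circle(B,4.00) ∩ circle(D,9.00): a=-1.1441, h=3.8329
  candidates: C₊=(-4.0848,3.9543) cross=26.826; C₋=(-4.1995,-3.7107) cross=-26.826
  mode + wants cross > 0 → take C=(-4.0848,3.9543) (cross=26.826)
ex = (C−B)/|BC| = (-0.2717,0.9624); ey = (-0.9624,-0.2717)
P = B + 0.99·ex + -2.27·ey = (-1.0825,1.6741)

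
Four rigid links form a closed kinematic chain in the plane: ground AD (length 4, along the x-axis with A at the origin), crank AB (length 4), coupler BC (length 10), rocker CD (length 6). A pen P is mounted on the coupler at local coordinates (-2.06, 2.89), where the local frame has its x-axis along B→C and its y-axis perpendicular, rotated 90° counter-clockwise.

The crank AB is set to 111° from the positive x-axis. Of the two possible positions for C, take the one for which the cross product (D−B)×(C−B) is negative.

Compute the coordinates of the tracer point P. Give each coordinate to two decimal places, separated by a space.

0.57 6.66

A=(0,0), D=(4.00,0)
B = A + 4.00·(cos111°, sin111°) = (-1.4335, 3.7343)
|BD| = 6.5930
circle(B,10.00) ∩ circle(D,6.00): a=8.1501, h=5.7944
  candidates: C₊=(8.5653,3.8934) cross=38.203; C₋=(2.0013,-5.6573) cross=-38.203
  mode - wants cross < 0 → take C=(2.0013,-5.6573) (cross=-38.203)
ex = (C−B)/|BC| = (0.3435,-0.9392); ey = (0.9392,0.3435)
P = B + -2.06·ex + 2.89·ey = (0.5732,6.6616)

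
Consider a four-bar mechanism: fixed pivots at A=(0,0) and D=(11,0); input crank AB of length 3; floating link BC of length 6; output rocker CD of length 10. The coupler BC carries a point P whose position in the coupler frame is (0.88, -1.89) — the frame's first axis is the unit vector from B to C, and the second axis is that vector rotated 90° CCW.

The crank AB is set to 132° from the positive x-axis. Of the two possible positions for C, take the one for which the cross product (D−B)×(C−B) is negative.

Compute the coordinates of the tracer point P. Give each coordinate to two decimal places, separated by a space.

A=(0,0), D=(11.00,0)
B = A + 3.00·(cos132°, sin132°) = (-2.0074, 2.2294)
|BD| = 13.1971
circle(B,6.00) ∩ circle(D,10.00): a=4.1738, h=4.3104
  candidates: C₊=(2.8346,5.7728) cross=56.885; C₋=(1.3782,-2.7241) cross=-56.885
  mode - wants cross < 0 → take C=(1.3782,-2.7241) (cross=-56.885)
ex = (C−B)/|BC| = (0.5643,-0.8256); ey = (0.8256,0.5643)
P = B + 0.88·ex + -1.89·ey = (-3.0712,0.4365)

-3.07 0.44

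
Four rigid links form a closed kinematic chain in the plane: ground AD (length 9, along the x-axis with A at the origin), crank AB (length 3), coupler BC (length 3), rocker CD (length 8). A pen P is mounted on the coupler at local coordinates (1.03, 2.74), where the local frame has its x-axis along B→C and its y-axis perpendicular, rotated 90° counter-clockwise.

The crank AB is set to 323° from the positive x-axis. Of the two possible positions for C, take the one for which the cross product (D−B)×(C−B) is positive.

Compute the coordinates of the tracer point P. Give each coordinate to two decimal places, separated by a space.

-0.51 -2.12

A=(0,0), D=(9.00,0)
B = A + 3.00·(cos323°, sin323°) = (2.3959, -1.8054)
|BD| = 6.8464
circle(B,3.00) ∩ circle(D,8.00): a=-0.5935, h=2.9407
  candidates: C₊=(1.0480,0.8747) cross=20.133; C₋=(2.5989,-4.7986) cross=-20.133
  mode + wants cross > 0 → take C=(1.0480,0.8747) (cross=20.133)
ex = (C−B)/|BC| = (-0.4493,0.8934); ey = (-0.8934,-0.4493)
P = B + 1.03·ex + 2.74·ey = (-0.5147,-2.1164)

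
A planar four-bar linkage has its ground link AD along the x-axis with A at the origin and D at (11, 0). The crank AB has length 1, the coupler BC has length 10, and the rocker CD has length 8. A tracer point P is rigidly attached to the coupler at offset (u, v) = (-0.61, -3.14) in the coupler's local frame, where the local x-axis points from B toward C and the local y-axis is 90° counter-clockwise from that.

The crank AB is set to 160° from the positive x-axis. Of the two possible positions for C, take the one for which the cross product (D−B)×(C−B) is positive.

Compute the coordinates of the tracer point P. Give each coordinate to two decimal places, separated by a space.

0.61 -2.46

A=(0,0), D=(11.00,0)
B = A + 1.00·(cos160°, sin160°) = (-0.9397, 0.3420)
|BD| = 11.9446
circle(B,10.00) ∩ circle(D,8.00): a=7.4793, h=6.6378
  candidates: C₊=(6.7266,6.7630) cross=79.286; C₋=(6.3464,-6.5072) cross=-79.286
  mode + wants cross > 0 → take C=(6.7266,6.7630) (cross=79.286)
ex = (C−B)/|BC| = (0.7666,0.6421); ey = (-0.6421,0.7666)
P = B + -0.61·ex + -3.14·ey = (0.6088,-2.4569)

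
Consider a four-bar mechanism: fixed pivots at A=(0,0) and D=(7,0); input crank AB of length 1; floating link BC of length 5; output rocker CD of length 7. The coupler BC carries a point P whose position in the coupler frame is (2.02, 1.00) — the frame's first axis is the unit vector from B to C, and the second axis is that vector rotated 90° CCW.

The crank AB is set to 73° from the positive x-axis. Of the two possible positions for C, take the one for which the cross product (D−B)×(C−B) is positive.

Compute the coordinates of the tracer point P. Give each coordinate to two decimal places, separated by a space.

0.32 3.21

A=(0,0), D=(7.00,0)
B = A + 1.00·(cos73°, sin73°) = (0.2924, 0.9563)
|BD| = 6.7755
circle(B,5.00) ∩ circle(D,7.00): a=1.6166, h=4.7314
  candidates: C₊=(2.5606,5.4122) cross=32.058; C₋=(1.2250,-3.9559) cross=-32.058
  mode + wants cross > 0 → take C=(2.5606,5.4122) (cross=32.058)
ex = (C−B)/|BC| = (0.4537,0.8912); ey = (-0.8912,0.4537)
P = B + 2.02·ex + 1.00·ey = (0.3176,3.2101)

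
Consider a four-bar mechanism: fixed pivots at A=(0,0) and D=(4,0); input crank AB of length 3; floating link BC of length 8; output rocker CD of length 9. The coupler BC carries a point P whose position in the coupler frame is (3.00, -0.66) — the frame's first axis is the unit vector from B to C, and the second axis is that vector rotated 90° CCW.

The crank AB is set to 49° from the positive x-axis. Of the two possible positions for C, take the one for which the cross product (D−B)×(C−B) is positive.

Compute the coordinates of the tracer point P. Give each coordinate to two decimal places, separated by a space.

4.37 4.18

A=(0,0), D=(4.00,0)
B = A + 3.00·(cos49°, sin49°) = (1.9682, 2.2641)
|BD| = 3.0421
circle(B,8.00) ∩ circle(D,9.00): a=-1.2730, h=7.8981
  candidates: C₊=(6.9961,8.4867) cross=24.027; C₋=(-4.7603,-2.0635) cross=-24.027
  mode + wants cross > 0 → take C=(6.9961,8.4867) (cross=24.027)
ex = (C−B)/|BC| = (0.6285,0.7778); ey = (-0.7778,0.6285)
P = B + 3.00·ex + -0.66·ey = (4.3670,4.1828)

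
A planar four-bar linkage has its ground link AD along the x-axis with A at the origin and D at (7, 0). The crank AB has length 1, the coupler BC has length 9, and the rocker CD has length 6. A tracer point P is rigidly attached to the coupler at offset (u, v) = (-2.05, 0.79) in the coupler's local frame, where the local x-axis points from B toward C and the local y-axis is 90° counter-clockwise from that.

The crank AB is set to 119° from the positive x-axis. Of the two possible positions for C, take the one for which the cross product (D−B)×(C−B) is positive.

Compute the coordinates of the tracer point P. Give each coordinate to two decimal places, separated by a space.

-2.62 0.36

A=(0,0), D=(7.00,0)
B = A + 1.00·(cos119°, sin119°) = (-0.4848, 0.8746)
|BD| = 7.5357
circle(B,9.00) ∩ circle(D,6.00): a=6.7536, h=5.9488
  candidates: C₊=(6.9136,5.9994) cross=44.829; C₋=(5.5328,-5.8178) cross=-44.829
  mode + wants cross > 0 → take C=(6.9136,5.9994) (cross=44.829)
ex = (C−B)/|BC| = (0.8220,0.5694); ey = (-0.5694,0.8220)
P = B + -2.05·ex + 0.79·ey = (-2.6198,0.3567)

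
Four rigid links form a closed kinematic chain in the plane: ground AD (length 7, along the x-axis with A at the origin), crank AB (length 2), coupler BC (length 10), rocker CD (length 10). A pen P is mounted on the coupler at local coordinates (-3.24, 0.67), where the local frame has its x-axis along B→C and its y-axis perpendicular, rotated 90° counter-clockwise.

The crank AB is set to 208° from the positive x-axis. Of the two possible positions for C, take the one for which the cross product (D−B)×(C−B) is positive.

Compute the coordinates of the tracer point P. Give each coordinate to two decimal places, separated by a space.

A=(0,0), D=(7.00,0)
B = A + 2.00·(cos208°, sin208°) = (-1.7659, -0.9389)
|BD| = 8.8160
circle(B,10.00) ∩ circle(D,10.00): a=4.4080, h=8.9760
  candidates: C₊=(1.6611,8.4555) cross=79.133; C₋=(3.5730,-9.3945) cross=-79.133
  mode + wants cross > 0 → take C=(1.6611,8.4555) (cross=79.133)
ex = (C−B)/|BC| = (0.3427,0.9394); ey = (-0.9394,0.3427)
P = B + -3.24·ex + 0.67·ey = (-3.5057,-3.7531)

-3.51 -3.75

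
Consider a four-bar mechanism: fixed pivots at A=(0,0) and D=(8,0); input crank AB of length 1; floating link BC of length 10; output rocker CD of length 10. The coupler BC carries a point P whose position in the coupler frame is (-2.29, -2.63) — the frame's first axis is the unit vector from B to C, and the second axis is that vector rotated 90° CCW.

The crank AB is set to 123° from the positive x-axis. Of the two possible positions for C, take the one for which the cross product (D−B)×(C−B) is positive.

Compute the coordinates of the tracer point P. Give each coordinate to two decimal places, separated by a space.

A=(0,0), D=(8.00,0)
B = A + 1.00·(cos123°, sin123°) = (-0.5446, 0.8387)
|BD| = 8.5857
circle(B,10.00) ∩ circle(D,10.00): a=4.2928, h=9.0317
  candidates: C₊=(4.6099,9.4078) cross=77.543; C₋=(2.8454,-8.5692) cross=-77.543
  mode + wants cross > 0 → take C=(4.6099,9.4078) (cross=77.543)
ex = (C−B)/|BC| = (0.5155,0.8569); ey = (-0.8569,0.5155)
P = B + -2.29·ex + -2.63·ey = (0.5287,-2.4793)

0.53 -2.48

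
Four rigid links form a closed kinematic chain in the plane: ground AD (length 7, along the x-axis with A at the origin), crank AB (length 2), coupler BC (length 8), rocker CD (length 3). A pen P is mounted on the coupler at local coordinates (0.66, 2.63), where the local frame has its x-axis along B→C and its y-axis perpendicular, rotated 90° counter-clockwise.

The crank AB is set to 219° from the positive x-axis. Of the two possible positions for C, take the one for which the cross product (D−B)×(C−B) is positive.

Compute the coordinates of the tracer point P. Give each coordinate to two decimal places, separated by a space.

-2.24 1.37

A=(0,0), D=(7.00,0)
B = A + 2.00·(cos219°, sin219°) = (-1.5543, -1.2586)
|BD| = 8.6464
circle(B,8.00) ∩ circle(D,3.00): a=7.5037, h=2.7739
  candidates: C₊=(5.4657,2.5780) cross=23.984; C₋=(6.2733,-2.9106) cross=-23.984
  mode + wants cross > 0 → take C=(5.4657,2.5780) (cross=23.984)
ex = (C−B)/|BC| = (0.8775,0.4796); ey = (-0.4796,0.8775)
P = B + 0.66·ex + 2.63·ey = (-2.2364,1.3657)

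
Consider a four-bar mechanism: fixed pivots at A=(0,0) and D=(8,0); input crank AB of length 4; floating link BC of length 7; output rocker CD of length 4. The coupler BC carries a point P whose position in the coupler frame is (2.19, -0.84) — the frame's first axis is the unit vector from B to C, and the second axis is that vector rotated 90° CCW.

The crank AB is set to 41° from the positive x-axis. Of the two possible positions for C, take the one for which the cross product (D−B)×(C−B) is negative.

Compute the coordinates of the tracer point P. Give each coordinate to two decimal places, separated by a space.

3.28 0.29

A=(0,0), D=(8.00,0)
B = A + 4.00·(cos41°, sin41°) = (3.0188, 2.6242)
|BD| = 5.6301
circle(B,7.00) ∩ circle(D,4.00): a=5.7457, h=3.9983
  candidates: C₊=(9.9659,3.4836) cross=22.511; C₋=(6.2386,-3.5913) cross=-22.511
  mode - wants cross < 0 → take C=(6.2386,-3.5913) (cross=-22.511)
ex = (C−B)/|BC| = (0.4600,-0.8879); ey = (0.8879,0.4600)
P = B + 2.19·ex + -0.84·ey = (3.2803,0.2933)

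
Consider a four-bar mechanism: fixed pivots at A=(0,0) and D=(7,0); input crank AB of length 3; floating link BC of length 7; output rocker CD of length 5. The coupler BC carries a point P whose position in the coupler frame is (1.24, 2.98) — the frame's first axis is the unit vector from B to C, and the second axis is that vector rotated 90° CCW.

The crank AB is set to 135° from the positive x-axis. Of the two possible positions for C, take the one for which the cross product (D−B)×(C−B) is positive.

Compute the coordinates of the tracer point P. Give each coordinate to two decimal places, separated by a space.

-1.89 5.34

A=(0,0), D=(7.00,0)
B = A + 3.00·(cos135°, sin135°) = (-2.1213, 2.1213)
|BD| = 9.3647
circle(B,7.00) ∩ circle(D,5.00): a=5.9638, h=3.6652
  candidates: C₊=(4.5177,4.3403) cross=34.323; C₋=(2.8572,-2.7995) cross=-34.323
  mode + wants cross > 0 → take C=(4.5177,4.3403) (cross=34.323)
ex = (C−B)/|BC| = (0.9484,0.3170); ey = (-0.3170,0.9484)
P = B + 1.24·ex + 2.98·ey = (-1.8899,5.3407)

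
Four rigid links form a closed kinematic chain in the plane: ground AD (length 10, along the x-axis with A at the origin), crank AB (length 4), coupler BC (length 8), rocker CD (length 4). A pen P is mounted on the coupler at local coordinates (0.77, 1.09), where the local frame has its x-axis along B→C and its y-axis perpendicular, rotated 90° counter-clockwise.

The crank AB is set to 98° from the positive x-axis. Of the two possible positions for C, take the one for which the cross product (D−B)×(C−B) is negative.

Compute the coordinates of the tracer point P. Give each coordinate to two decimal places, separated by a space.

0.69 4.42

A=(0,0), D=(10.00,0)
B = A + 4.00·(cos98°, sin98°) = (-0.5567, 3.9611)
|BD| = 11.2754
circle(B,8.00) ∩ circle(D,4.00): a=7.7662, h=1.9199
  candidates: C₊=(7.3890,3.0303) cross=21.647; C₋=(6.0401,-0.5647) cross=-21.647
  mode - wants cross < 0 → take C=(6.0401,-0.5647) (cross=-21.647)
ex = (C−B)/|BC| = (0.8246,-0.5657); ey = (0.5657,0.8246)
P = B + 0.77·ex + 1.09·ey = (0.6949,4.4243)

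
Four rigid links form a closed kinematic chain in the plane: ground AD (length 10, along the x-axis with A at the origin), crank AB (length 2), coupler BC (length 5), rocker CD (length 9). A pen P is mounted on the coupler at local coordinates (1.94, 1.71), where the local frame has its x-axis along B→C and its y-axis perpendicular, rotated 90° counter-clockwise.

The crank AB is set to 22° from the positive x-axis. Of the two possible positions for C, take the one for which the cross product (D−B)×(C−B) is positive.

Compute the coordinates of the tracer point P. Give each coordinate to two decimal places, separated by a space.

A=(0,0), D=(10.00,0)
B = A + 2.00·(cos22°, sin22°) = (1.8544, 0.7492)
|BD| = 8.1800
circle(B,5.00) ∩ circle(D,9.00): a=0.6670, h=4.9553
  candidates: C₊=(2.9725,5.6226) cross=40.534; C₋=(2.0647,-4.2464) cross=-40.534
  mode + wants cross > 0 → take C=(2.9725,5.6226) (cross=40.534)
ex = (C−B)/|BC| = (0.2236,0.9747); ey = (-0.9747,0.2236)
P = B + 1.94·ex + 1.71·ey = (0.6215,3.0225)

0.62 3.02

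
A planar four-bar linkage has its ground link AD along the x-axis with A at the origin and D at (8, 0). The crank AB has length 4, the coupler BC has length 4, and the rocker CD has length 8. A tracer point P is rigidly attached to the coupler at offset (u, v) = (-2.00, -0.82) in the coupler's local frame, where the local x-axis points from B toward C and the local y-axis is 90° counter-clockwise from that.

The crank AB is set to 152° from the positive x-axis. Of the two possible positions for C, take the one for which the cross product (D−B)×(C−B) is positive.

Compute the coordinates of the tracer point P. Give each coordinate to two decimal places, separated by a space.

-5.37 0.74

A=(0,0), D=(8.00,0)
B = A + 4.00·(cos152°, sin152°) = (-3.5318, 1.8779)
|BD| = 11.6837
circle(B,4.00) ∩ circle(D,8.00): a=3.7877, h=1.2858
  candidates: C₊=(0.4133,2.5382) cross=15.023; C₋=(-0.0000,-0.0000) cross=-15.023
  mode + wants cross > 0 → take C=(0.4133,2.5382) (cross=15.023)
ex = (C−B)/|BC| = (0.9863,0.1651); ey = (-0.1651,0.9863)
P = B + -2.00·ex + -0.82·ey = (-5.3690,0.7390)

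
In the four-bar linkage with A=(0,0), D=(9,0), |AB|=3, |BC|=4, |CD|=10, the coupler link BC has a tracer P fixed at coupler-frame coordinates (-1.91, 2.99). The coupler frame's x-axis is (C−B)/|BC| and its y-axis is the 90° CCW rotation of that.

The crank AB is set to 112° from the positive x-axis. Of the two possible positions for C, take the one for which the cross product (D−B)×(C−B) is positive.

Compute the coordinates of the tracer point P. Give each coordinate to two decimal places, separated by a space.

A=(0,0), D=(9.00,0)
B = A + 3.00·(cos112°, sin112°) = (-1.1238, 2.7816)
|BD| = 10.4990
circle(B,4.00) ∩ circle(D,10.00): a=1.2491, h=3.8000
  candidates: C₊=(1.0874,6.1148) cross=39.896; C₋=(-0.9261,-1.2136) cross=-39.896
  mode + wants cross > 0 → take C=(1.0874,6.1148) (cross=39.896)
ex = (C−B)/|BC| = (0.5528,0.8333); ey = (-0.8333,0.5528)
P = B + -1.91·ex + 2.99·ey = (-4.6713,2.8428)

-4.67 2.84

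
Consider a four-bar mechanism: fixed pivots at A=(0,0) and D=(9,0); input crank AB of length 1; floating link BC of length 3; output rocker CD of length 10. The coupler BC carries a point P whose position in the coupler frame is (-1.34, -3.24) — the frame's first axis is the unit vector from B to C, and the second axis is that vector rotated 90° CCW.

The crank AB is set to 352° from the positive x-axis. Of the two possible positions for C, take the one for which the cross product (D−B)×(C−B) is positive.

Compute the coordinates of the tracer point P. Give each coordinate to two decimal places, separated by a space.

A=(0,0), D=(9.00,0)
B = A + 1.00·(cos352°, sin352°) = (0.9903, -0.1392)
|BD| = 8.0109
circle(B,3.00) ∩ circle(D,10.00): a=-1.6743, h=2.4893
  candidates: C₊=(-0.7270,2.3207) cross=19.942; C₋=(-0.6405,-2.6572) cross=-19.942
  mode + wants cross > 0 → take C=(-0.7270,2.3207) (cross=19.942)
ex = (C−B)/|BC| = (-0.5724,0.8200); ey = (-0.8200,-0.5724)
P = B + -1.34·ex + -3.24·ey = (4.4140,0.6167)

4.41 0.62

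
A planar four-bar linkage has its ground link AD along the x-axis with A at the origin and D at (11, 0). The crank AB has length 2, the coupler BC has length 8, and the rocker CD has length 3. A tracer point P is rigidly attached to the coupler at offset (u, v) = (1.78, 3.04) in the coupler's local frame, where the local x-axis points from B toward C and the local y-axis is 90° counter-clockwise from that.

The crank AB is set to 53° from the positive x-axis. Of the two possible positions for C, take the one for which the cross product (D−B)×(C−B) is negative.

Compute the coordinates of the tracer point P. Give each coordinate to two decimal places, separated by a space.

4.07 3.65

A=(0,0), D=(11.00,0)
B = A + 2.00·(cos53°, sin53°) = (1.2036, 1.5973)
|BD| = 9.9257
circle(B,8.00) ∩ circle(D,3.00): a=7.7334, h=2.0479
  candidates: C₊=(9.1658,2.3740) cross=20.327; C₋=(8.5067,-1.6684) cross=-20.327
  mode - wants cross < 0 → take C=(8.5067,-1.6684) (cross=-20.327)
ex = (C−B)/|BC| = (0.9129,-0.4082); ey = (0.4082,0.9129)
P = B + 1.78·ex + 3.04·ey = (4.0695,3.6458)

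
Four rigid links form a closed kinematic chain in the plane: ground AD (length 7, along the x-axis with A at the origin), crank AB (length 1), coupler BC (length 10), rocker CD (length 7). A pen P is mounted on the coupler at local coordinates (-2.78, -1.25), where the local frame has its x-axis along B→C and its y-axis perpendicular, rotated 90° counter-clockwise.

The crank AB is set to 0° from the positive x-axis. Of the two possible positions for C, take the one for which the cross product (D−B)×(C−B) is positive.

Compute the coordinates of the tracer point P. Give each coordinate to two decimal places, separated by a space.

-0.15 -2.82

A=(0,0), D=(7.00,0)
B = A + 1.00·(cos0°, sin0°) = (1.0000, 0.0000)
|BD| = 6.0000
circle(B,10.00) ∩ circle(D,7.00): a=7.2500, h=6.8875
  candidates: C₊=(8.2500,6.8875) cross=41.325; C₋=(8.2500,-6.8875) cross=-41.325
  mode + wants cross > 0 → take C=(8.2500,6.8875) (cross=41.325)
ex = (C−B)/|BC| = (0.7250,0.6887); ey = (-0.6887,0.7250)
P = B + -2.78·ex + -1.25·ey = (-0.1546,-2.8210)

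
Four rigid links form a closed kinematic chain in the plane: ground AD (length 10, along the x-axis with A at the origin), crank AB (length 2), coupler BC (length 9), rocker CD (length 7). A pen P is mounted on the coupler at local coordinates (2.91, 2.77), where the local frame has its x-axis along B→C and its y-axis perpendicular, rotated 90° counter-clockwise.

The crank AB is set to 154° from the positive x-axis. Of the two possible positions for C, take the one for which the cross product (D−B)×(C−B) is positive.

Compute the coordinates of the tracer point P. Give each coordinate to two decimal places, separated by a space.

A=(0,0), D=(10.00,0)
B = A + 2.00·(cos154°, sin154°) = (-1.7976, 0.8767)
|BD| = 11.8301
circle(B,9.00) ∩ circle(D,7.00): a=7.2675, h=5.3088
  candidates: C₊=(5.8434,5.6323) cross=62.803; C₋=(5.0565,-4.9560) cross=-62.803
  mode + wants cross > 0 → take C=(5.8434,5.6323) (cross=62.803)
ex = (C−B)/|BC| = (0.8490,0.5284); ey = (-0.5284,0.8490)
P = B + 2.91·ex + 2.77·ey = (-0.7907,4.7661)

-0.79 4.77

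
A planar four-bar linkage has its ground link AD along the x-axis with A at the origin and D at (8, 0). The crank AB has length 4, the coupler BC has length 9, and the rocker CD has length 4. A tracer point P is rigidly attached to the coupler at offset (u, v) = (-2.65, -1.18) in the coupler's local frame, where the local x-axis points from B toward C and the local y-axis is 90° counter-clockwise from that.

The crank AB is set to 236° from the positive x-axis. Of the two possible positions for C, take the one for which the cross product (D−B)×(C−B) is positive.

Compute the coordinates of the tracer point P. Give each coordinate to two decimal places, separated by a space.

-3.55 -5.90

A=(0,0), D=(8.00,0)
B = A + 4.00·(cos236°, sin236°) = (-2.2368, -3.3162)
|BD| = 10.7605
circle(B,9.00) ∩ circle(D,4.00): a=8.4006, h=3.2297
  candidates: C₊=(4.7596,2.3452) cross=34.753; C₋=(6.7502,-3.7997) cross=-34.753
  mode + wants cross > 0 → take C=(4.7596,2.3452) (cross=34.753)
ex = (C−B)/|BC| = (0.7774,0.6290); ey = (-0.6290,0.7774)
P = B + -2.65·ex + -1.18·ey = (-3.5546,-5.9004)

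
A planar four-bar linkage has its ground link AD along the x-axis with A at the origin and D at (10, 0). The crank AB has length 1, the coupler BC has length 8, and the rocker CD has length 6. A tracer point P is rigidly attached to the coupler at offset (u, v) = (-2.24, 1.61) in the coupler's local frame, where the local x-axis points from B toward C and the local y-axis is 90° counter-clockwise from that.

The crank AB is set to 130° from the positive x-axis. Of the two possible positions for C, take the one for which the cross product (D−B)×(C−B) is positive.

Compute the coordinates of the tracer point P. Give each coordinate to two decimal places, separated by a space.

-3.39 1.06

A=(0,0), D=(10.00,0)
B = A + 1.00·(cos130°, sin130°) = (-0.6428, 0.7660)
|BD| = 10.6703
circle(B,8.00) ∩ circle(D,6.00): a=6.6472, h=4.4514
  candidates: C₊=(6.3068,4.7287) cross=47.497; C₋=(5.6677,-4.1510) cross=-47.497
  mode + wants cross > 0 → take C=(6.3068,4.7287) (cross=47.497)
ex = (C−B)/|BC| = (0.8687,0.4953); ey = (-0.4953,0.8687)
P = B + -2.24·ex + 1.61·ey = (-3.3862,1.0551)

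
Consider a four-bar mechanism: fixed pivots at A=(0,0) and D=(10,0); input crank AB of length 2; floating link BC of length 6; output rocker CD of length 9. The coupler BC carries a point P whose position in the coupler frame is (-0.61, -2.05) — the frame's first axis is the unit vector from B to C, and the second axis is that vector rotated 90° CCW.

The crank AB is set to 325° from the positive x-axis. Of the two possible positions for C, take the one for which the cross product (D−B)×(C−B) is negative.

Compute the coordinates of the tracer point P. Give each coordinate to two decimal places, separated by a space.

A=(0,0), D=(10.00,0)
B = A + 2.00·(cos325°, sin325°) = (1.6383, -1.1472)
|BD| = 8.4400
circle(B,6.00) ∩ circle(D,9.00): a=1.5541, h=5.7952
  candidates: C₊=(2.3903,4.8055) cross=48.912; C₋=(3.9657,-6.6774) cross=-48.912
  mode - wants cross < 0 → take C=(3.9657,-6.6774) (cross=-48.912)
ex = (C−B)/|BC| = (0.3879,-0.9217); ey = (0.9217,0.3879)
P = B + -0.61·ex + -2.05·ey = (-0.4878,-1.3801)

-0.49 -1.38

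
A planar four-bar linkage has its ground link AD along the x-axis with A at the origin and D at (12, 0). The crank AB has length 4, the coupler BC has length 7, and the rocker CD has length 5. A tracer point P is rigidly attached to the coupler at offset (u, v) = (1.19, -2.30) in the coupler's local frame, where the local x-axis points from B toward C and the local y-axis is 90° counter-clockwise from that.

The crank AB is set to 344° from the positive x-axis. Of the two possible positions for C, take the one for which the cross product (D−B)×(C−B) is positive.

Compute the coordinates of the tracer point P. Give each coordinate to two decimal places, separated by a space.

6.31 -1.89

A=(0,0), D=(12.00,0)
B = A + 4.00·(cos344°, sin344°) = (3.8450, -1.1025)
|BD| = 8.2291
circle(B,7.00) ∩ circle(D,5.00): a=5.5728, h=4.2360
  candidates: C₊=(8.8001,3.8419) cross=34.859; C₋=(9.9352,-4.5537) cross=-34.859
  mode + wants cross > 0 → take C=(8.8001,3.8419) (cross=34.859)
ex = (C−B)/|BC| = (0.7079,0.7064); ey = (-0.7064,0.7079)
P = B + 1.19·ex + -2.30·ey = (6.3120,-1.8901)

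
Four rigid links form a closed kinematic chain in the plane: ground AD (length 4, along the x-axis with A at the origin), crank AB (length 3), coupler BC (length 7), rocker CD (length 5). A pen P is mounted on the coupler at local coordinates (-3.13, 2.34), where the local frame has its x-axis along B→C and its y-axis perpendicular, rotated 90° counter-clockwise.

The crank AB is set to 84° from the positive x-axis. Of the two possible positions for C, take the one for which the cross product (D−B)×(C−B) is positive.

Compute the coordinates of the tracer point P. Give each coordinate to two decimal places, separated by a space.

A=(0,0), D=(4.00,0)
B = A + 3.00·(cos84°, sin84°) = (0.3136, 2.9836)
|BD| = 4.7425
circle(B,7.00) ∩ circle(D,5.00): a=4.9016, h=4.9975
  candidates: C₊=(7.2676,3.7845) cross=23.701; C₋=(0.9797,-3.9847) cross=-23.701
  mode + wants cross > 0 → take C=(7.2676,3.7845) (cross=23.701)
ex = (C−B)/|BC| = (0.9934,0.1144); ey = (-0.1144,0.9934)
P = B + -3.13·ex + 2.34·ey = (-3.0636,4.9500)

-3.06 4.95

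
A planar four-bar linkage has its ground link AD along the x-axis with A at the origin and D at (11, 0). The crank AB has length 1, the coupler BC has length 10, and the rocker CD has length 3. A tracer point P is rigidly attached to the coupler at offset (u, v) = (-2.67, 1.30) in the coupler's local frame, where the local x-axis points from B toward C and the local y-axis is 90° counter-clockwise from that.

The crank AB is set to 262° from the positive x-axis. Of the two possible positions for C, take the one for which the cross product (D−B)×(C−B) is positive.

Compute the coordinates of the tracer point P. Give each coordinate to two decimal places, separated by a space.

A=(0,0), D=(11.00,0)
B = A + 1.00·(cos262°, sin262°) = (-0.1392, -0.9903)
|BD| = 11.1831
circle(B,10.00) ∩ circle(D,3.00): a=9.6602, h=2.5847
  candidates: C₊=(9.2542,2.4397) cross=28.905; C₋=(9.7119,-2.7094) cross=-28.905
  mode + wants cross > 0 → take C=(9.2542,2.4397) (cross=28.905)
ex = (C−B)/|BC| = (0.9393,0.3430); ey = (-0.3430,0.9393)
P = B + -2.67·ex + 1.30·ey = (-3.0931,-0.6849)

-3.09 -0.68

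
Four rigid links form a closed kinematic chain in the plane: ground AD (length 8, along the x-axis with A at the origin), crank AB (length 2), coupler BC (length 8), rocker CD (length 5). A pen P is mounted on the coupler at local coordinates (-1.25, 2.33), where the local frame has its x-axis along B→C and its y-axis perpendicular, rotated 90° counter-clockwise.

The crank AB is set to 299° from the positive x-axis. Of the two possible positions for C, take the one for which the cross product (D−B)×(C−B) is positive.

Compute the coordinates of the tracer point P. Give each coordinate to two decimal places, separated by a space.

A=(0,0), D=(8.00,0)
B = A + 2.00·(cos299°, sin299°) = (0.9696, -1.7492)
|BD| = 7.2447
circle(B,8.00) ∩ circle(D,5.00): a=6.3140, h=4.9126
  candidates: C₊=(5.9106,4.5425) cross=35.590; C₋=(8.2829,-4.9920) cross=-35.590
  mode + wants cross > 0 → take C=(5.9106,4.5425) (cross=35.590)
ex = (C−B)/|BC| = (0.6176,0.7865); ey = (-0.7865,0.6176)
P = B + -1.25·ex + 2.33·ey = (-1.6349,-1.2933)

-1.63 -1.29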